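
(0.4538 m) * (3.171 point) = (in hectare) 5.076e-08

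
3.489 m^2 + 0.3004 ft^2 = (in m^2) 3.517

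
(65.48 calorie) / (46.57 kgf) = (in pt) 1700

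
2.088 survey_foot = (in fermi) 6.364e+14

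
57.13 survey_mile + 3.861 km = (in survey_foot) 3.143e+05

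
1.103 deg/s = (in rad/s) 0.01925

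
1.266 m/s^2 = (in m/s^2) 1.266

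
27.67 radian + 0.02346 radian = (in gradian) 1763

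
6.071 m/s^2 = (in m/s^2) 6.071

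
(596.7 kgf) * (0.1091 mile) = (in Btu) 973.8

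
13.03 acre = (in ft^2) 5.676e+05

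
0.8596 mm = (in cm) 0.08596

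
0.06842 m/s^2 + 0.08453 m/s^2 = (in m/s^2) 0.1529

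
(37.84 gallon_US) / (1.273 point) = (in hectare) 0.0319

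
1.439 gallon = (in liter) 5.447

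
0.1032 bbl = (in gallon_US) 4.334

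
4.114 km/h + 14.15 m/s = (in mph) 34.21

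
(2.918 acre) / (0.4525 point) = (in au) 0.0004945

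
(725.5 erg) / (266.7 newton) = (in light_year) 2.875e-23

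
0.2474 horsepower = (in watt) 184.5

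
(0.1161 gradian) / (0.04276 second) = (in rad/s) 0.04265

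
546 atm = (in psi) 8024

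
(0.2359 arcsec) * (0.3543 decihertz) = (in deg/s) 2.322e-06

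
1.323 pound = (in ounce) 21.17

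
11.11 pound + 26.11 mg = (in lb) 11.11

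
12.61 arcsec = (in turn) 9.73e-06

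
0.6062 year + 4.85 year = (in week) 284.5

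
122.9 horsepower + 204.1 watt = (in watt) 9.185e+04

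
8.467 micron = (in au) 5.66e-17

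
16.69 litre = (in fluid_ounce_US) 564.4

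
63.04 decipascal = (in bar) 6.304e-05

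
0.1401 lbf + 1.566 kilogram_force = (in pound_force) 3.593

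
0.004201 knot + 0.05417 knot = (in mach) 8.819e-05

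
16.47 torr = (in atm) 0.02167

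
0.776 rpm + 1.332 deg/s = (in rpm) 0.998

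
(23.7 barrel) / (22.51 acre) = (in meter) 4.136e-05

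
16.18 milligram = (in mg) 16.18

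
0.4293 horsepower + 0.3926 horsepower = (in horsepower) 0.8219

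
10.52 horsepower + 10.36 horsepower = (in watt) 1.557e+04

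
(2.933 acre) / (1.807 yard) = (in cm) 7.183e+05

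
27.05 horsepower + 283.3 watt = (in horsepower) 27.43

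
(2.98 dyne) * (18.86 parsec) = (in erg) 1.734e+20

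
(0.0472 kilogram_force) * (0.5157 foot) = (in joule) 0.07276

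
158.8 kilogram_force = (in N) 1557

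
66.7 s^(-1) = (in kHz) 0.0667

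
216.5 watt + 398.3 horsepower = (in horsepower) 398.6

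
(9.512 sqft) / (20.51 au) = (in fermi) 288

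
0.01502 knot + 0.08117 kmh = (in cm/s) 3.027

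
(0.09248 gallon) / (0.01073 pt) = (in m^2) 92.48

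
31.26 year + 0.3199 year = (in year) 31.58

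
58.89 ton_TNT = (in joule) 2.464e+11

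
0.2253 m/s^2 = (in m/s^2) 0.2253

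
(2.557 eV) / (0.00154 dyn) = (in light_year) 2.812e-27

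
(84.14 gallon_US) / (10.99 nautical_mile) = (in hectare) 1.565e-09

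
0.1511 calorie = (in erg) 6.322e+06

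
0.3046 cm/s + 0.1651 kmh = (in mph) 0.1094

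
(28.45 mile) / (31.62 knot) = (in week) 0.004654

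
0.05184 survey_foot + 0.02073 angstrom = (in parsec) 5.121e-19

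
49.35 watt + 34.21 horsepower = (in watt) 2.556e+04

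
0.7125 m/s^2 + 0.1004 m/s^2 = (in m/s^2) 0.8129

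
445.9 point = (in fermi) 1.573e+14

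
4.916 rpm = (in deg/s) 29.5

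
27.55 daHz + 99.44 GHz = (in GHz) 99.44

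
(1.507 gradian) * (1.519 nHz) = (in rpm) 3.434e-10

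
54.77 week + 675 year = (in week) 3.525e+04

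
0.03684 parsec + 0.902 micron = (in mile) 7.064e+11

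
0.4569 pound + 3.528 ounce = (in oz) 10.84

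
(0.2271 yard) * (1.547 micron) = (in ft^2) 3.458e-06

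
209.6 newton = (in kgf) 21.37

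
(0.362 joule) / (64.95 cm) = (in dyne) 5.574e+04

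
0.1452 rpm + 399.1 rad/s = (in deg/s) 2.287e+04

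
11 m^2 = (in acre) 0.002718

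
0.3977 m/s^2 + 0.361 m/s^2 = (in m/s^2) 0.7587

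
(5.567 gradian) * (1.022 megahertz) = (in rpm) 8.534e+05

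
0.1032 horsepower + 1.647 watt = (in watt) 78.6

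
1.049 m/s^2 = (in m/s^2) 1.049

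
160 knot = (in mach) 0.2417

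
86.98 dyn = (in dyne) 86.98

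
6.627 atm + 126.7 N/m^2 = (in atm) 6.628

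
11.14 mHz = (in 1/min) 0.6684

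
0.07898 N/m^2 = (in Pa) 0.07898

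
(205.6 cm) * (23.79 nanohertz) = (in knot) 9.508e-08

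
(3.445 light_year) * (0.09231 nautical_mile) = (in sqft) 5.998e+19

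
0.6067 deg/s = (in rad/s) 0.01059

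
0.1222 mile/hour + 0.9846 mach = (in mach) 0.9848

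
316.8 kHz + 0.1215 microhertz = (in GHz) 0.0003168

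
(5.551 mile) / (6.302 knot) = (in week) 0.004556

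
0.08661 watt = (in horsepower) 0.0001161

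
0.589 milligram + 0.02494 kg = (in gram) 24.94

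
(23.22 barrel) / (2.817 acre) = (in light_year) 3.423e-20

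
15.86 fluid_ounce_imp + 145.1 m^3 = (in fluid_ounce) 4.906e+06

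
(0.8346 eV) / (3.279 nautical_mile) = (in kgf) 2.245e-24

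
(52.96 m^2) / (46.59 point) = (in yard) 3524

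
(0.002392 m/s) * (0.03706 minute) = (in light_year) 5.622e-19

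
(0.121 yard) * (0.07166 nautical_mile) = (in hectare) 0.001468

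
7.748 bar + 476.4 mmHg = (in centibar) 838.3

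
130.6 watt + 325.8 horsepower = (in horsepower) 326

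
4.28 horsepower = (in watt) 3192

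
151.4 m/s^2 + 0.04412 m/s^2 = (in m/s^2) 151.4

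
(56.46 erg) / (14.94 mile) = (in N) 2.348e-10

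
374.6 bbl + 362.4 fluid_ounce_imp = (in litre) 5.957e+04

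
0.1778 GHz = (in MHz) 177.8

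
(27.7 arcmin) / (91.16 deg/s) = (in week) 8.374e-09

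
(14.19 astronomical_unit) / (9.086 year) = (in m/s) 7408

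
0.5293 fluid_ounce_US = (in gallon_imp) 0.003443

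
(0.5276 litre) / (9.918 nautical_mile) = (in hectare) 2.872e-12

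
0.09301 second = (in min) 0.00155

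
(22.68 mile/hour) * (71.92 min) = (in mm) 4.375e+07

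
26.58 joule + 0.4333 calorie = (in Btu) 0.02691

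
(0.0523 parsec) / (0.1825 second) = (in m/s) 8.843e+15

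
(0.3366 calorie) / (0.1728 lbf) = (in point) 5194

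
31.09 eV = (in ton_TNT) 1.191e-27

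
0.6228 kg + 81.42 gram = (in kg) 0.7042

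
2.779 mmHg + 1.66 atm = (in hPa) 1686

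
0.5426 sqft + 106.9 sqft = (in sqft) 107.4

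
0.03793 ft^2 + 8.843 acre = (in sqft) 3.852e+05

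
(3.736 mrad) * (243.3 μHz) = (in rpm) 8.68e-06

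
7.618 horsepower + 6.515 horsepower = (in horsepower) 14.13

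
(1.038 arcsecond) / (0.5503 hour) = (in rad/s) 2.54e-09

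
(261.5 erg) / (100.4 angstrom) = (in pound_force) 585.5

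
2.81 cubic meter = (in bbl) 17.67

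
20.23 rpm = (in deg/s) 121.4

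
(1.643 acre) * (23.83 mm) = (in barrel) 996.6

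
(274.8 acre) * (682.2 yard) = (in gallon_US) 1.833e+11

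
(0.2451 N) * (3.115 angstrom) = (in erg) 0.0007635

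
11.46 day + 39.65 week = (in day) 289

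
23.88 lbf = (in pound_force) 23.88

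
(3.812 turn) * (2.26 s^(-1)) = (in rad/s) 54.13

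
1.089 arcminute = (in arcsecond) 65.34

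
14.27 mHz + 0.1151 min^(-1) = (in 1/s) 0.01619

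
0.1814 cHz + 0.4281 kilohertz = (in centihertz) 4.281e+04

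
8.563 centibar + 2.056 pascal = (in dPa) 8.565e+04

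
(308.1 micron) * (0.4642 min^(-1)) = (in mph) 5.332e-06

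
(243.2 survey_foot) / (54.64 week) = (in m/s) 2.243e-06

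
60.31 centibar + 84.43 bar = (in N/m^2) 8.503e+06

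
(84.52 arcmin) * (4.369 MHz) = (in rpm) 1.026e+06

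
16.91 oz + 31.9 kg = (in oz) 1142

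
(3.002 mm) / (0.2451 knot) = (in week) 3.937e-08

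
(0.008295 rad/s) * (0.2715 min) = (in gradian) 8.602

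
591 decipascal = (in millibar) 0.591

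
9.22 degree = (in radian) 0.1609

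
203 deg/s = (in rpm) 33.83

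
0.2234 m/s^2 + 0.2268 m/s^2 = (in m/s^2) 0.4502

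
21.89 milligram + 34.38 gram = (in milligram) 3.44e+04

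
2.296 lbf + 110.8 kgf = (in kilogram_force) 111.8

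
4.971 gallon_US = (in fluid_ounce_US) 636.3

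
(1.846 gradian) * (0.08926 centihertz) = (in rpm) 0.0002472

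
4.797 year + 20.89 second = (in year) 4.797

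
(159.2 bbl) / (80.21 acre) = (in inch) 0.00307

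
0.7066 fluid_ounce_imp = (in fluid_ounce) 0.6789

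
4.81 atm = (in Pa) 4.874e+05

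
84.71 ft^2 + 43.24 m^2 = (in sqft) 550.1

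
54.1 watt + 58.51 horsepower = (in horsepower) 58.58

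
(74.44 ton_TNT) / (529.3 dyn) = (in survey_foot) 1.931e+14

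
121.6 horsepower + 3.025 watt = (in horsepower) 121.6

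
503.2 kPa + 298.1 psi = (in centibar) 2559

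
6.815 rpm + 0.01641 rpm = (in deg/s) 40.99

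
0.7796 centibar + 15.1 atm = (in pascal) 1.531e+06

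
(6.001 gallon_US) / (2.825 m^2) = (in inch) 0.3166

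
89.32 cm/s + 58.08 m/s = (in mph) 131.9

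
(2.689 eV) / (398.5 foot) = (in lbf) 7.974e-22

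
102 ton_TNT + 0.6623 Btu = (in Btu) 4.045e+08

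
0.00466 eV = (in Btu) 7.077e-25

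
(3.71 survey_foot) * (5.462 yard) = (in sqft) 60.79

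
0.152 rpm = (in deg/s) 0.912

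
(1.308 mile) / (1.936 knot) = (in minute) 35.23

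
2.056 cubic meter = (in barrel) 12.93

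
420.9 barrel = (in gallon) 1.768e+04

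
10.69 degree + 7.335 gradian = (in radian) 0.3018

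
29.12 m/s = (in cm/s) 2912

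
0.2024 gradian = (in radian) 0.003179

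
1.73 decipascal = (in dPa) 1.73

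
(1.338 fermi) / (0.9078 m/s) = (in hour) 4.094e-19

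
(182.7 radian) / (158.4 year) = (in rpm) 3.493e-07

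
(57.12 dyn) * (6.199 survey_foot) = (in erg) 1.079e+04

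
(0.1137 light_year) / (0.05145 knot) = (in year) 1.289e+09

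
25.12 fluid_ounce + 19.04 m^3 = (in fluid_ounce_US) 6.438e+05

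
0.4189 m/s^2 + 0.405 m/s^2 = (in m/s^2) 0.8239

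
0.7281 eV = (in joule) 1.167e-19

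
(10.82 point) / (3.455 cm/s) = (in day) 1.279e-06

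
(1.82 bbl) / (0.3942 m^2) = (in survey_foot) 2.408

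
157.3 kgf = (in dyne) 1.543e+08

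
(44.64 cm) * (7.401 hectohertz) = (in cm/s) 3.304e+04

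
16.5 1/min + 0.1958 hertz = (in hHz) 0.004708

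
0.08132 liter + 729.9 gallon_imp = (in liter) 3318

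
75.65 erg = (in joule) 7.565e-06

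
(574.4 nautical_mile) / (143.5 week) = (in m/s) 0.01226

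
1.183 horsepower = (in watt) 882.2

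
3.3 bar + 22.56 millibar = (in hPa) 3323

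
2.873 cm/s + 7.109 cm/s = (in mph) 0.2233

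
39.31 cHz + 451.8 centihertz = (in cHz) 491.1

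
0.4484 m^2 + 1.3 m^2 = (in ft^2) 18.82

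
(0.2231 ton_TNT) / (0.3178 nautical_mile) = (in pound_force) 3.565e+05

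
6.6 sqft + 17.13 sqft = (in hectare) 0.0002205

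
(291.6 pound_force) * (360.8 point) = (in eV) 1.03e+21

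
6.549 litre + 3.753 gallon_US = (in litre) 20.76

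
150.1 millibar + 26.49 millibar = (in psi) 2.561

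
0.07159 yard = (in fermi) 6.546e+13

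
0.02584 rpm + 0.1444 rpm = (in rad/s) 0.01783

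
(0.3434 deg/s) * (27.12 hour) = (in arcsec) 1.207e+08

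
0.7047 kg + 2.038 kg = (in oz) 96.75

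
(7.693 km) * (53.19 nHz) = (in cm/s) 0.04092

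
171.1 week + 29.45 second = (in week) 171.1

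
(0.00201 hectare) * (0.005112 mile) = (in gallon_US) 4.368e+04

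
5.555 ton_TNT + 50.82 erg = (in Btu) 2.203e+07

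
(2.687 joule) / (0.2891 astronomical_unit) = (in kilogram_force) 6.335e-12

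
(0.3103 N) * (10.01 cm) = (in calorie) 0.007424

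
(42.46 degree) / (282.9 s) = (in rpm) 0.02501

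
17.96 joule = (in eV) 1.121e+20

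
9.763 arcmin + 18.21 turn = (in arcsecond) 2.36e+07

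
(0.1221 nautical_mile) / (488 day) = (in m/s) 5.363e-06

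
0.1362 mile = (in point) 6.213e+05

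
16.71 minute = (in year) 3.179e-05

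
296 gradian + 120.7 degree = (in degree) 387.1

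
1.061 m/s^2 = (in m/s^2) 1.061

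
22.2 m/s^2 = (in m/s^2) 22.2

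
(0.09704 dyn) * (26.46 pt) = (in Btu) 8.586e-12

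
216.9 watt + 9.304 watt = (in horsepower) 0.3033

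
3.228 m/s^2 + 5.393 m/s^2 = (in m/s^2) 8.621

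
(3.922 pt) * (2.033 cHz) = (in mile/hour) 6.292e-05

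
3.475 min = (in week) 0.0003447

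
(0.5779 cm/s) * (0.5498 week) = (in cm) 1.922e+05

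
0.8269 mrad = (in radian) 0.0008269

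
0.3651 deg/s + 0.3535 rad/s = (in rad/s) 0.3599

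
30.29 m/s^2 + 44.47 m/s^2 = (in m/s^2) 74.76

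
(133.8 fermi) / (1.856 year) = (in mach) 6.714e-24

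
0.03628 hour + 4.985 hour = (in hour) 5.021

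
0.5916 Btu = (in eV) 3.896e+21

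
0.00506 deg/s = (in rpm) 0.0008433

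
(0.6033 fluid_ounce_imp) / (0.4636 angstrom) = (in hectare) 36.97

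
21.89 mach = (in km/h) 2.683e+04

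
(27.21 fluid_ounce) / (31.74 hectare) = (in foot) 8.318e-09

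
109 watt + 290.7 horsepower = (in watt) 2.169e+05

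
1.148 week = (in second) 6.943e+05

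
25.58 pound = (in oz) 409.3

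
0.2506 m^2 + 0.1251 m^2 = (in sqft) 4.044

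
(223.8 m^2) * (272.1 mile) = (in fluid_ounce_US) 3.314e+12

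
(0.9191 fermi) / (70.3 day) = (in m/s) 1.513e-22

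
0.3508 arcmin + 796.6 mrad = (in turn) 0.1268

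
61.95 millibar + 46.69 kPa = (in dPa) 5.288e+05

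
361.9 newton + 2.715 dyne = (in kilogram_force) 36.9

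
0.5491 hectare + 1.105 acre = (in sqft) 1.072e+05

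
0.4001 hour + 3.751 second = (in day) 0.01671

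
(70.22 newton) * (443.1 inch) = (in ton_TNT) 1.889e-07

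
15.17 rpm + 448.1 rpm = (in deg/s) 2780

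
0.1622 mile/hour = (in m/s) 0.07251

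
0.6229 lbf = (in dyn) 2.771e+05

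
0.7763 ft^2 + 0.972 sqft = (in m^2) 0.1624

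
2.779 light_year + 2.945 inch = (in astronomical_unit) 1.757e+05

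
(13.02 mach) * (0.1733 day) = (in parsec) 2.151e-09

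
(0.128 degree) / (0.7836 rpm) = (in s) 0.02722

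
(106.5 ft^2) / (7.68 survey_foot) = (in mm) 4227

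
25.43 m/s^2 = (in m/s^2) 25.43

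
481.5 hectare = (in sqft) 5.183e+07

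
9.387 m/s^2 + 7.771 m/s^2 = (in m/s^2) 17.16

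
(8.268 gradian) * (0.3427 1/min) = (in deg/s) 0.0425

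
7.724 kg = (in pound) 17.03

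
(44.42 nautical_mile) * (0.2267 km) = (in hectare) 1865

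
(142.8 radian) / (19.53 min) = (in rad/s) 0.1219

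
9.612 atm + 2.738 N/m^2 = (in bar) 9.739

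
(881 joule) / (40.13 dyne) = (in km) 2195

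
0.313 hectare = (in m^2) 3130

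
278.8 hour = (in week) 1.66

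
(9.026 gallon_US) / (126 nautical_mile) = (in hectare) 1.464e-11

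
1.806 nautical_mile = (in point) 9.481e+06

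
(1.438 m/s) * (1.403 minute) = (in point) 3.431e+05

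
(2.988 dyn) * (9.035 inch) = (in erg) 68.57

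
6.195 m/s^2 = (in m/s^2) 6.195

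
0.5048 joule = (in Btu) 0.0004785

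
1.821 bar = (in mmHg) 1366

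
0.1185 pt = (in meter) 4.18e-05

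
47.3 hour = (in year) 0.0054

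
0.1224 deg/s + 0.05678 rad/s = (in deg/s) 3.376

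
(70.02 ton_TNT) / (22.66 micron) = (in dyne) 1.293e+21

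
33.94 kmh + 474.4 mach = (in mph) 3.614e+05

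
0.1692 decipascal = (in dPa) 0.1692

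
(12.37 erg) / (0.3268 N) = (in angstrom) 3.785e+04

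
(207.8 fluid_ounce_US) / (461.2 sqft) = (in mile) 8.912e-08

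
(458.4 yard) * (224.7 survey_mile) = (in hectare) 1.516e+04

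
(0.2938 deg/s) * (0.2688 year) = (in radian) 4.347e+04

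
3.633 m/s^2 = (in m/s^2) 3.633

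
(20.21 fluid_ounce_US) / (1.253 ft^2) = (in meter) 0.005134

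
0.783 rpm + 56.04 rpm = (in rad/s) 5.95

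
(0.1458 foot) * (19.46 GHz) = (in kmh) 3.113e+09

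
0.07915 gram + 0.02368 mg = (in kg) 7.917e-05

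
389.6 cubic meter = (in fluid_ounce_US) 1.317e+07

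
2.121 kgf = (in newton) 20.8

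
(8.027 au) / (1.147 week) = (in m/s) 1.731e+06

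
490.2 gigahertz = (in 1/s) 4.902e+11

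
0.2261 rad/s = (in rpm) 2.159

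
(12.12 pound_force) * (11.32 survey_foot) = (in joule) 186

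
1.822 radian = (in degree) 104.4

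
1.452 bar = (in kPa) 145.2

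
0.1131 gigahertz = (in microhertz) 1.131e+14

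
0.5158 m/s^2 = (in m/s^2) 0.5158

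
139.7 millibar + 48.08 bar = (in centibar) 4822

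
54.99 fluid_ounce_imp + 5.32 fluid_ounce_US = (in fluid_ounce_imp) 60.53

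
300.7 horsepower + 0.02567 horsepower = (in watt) 2.243e+05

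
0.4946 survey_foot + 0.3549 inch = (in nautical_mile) 8.627e-05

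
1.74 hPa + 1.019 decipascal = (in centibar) 0.1741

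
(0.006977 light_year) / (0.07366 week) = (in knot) 2.88e+09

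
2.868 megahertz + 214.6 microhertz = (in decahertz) 2.868e+05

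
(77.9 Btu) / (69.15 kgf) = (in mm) 1.212e+05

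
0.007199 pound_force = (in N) 0.03202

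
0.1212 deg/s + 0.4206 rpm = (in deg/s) 2.645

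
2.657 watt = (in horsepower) 0.003563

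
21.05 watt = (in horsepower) 0.02823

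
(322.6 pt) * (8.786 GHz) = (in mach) 2.937e+06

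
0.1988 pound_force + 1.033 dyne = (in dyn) 8.843e+04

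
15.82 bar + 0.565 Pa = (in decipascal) 1.582e+07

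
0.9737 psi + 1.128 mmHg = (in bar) 0.06864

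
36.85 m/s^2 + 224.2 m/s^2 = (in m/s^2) 261.1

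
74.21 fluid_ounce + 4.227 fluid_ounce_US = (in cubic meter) 0.00232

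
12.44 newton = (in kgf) 1.269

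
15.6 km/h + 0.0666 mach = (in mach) 0.07933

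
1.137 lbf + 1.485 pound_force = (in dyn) 1.166e+06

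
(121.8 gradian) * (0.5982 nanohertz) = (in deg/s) 6.557e-08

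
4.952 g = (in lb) 0.01092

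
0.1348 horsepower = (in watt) 100.5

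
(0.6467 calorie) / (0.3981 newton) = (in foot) 22.3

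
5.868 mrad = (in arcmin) 20.17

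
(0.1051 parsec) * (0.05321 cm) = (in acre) 4.264e+08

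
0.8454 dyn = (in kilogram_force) 8.621e-07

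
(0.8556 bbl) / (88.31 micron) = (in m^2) 1540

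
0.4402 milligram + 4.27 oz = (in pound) 0.2669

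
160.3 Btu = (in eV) 1.056e+24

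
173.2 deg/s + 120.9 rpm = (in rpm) 149.8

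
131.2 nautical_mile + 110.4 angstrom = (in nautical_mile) 131.2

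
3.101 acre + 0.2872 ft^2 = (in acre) 3.101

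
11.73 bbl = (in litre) 1865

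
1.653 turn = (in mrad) 1.039e+04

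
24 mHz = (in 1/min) 1.44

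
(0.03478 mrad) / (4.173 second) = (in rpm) 7.959e-05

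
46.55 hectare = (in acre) 115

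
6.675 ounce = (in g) 189.2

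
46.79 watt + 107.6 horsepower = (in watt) 8.028e+04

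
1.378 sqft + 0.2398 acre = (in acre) 0.2398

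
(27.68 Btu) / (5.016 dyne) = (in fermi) 5.822e+23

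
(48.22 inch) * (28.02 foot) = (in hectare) 0.001046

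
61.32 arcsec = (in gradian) 0.01893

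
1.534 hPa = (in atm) 0.001514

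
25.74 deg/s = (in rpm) 4.29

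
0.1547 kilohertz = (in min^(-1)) 9282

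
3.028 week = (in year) 0.05807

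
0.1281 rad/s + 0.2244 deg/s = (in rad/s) 0.132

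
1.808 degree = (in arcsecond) 6509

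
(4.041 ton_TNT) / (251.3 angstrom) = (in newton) 6.728e+17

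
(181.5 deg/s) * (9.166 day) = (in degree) 1.437e+08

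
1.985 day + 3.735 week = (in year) 0.07707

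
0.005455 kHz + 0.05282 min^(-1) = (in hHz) 0.05456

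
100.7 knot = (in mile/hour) 115.9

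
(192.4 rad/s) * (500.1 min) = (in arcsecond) 1.191e+12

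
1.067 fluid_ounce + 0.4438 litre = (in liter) 0.4754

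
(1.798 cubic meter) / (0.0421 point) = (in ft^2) 1.303e+06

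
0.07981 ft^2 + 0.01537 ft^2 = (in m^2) 0.008843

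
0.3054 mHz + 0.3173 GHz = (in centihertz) 3.173e+10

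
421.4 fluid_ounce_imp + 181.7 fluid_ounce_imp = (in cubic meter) 0.01714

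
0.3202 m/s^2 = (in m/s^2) 0.3202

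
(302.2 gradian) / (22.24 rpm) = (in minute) 0.03397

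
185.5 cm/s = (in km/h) 6.678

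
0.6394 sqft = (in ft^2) 0.6394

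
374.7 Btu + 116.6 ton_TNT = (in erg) 4.879e+18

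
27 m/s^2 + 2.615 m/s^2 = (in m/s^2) 29.62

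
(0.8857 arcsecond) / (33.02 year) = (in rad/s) 4.124e-15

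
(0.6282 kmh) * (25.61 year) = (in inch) 5.549e+09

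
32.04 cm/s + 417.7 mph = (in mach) 0.5493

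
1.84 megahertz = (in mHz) 1.84e+09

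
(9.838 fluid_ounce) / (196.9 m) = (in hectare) 1.478e-10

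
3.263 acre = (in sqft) 1.421e+05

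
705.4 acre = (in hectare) 285.5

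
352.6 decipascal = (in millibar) 0.3526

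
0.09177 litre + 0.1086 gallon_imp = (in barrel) 0.003683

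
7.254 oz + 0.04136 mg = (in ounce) 7.254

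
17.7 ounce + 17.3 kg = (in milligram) 1.78e+07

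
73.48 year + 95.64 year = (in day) 6.173e+04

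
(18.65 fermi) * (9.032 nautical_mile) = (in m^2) 3.12e-10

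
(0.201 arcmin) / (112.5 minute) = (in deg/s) 4.963e-07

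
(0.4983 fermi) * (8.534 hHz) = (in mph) 9.513e-13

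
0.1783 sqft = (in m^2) 0.01656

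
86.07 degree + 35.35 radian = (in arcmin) 1.267e+05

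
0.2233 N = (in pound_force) 0.0502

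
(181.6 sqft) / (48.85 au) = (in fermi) 2309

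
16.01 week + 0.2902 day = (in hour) 2697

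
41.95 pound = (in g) 1.903e+04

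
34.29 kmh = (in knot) 18.52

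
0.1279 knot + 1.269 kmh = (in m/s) 0.4183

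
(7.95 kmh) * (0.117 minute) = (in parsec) 5.024e-16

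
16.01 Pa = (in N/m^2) 16.01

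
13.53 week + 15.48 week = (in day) 203.1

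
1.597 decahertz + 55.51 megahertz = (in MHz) 55.51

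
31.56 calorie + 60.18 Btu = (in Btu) 60.31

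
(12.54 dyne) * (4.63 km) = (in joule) 0.5806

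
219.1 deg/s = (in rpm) 36.52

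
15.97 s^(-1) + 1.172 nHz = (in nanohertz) 1.597e+10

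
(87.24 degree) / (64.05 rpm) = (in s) 0.227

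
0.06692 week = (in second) 4.047e+04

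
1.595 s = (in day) 1.846e-05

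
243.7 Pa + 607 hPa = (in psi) 8.839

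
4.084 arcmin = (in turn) 0.0001891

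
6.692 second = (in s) 6.692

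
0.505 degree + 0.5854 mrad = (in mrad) 9.399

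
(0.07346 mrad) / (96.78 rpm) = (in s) 7.248e-06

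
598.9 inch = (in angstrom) 1.521e+11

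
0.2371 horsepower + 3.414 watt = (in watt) 180.2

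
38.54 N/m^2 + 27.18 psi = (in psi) 27.19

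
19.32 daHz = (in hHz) 1.932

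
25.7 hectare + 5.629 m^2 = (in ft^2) 2.766e+06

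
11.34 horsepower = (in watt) 8456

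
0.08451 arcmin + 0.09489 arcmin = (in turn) 8.306e-06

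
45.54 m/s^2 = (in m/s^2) 45.54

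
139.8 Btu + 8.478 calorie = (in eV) 9.208e+23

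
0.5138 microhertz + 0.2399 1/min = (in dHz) 0.03999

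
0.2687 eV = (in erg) 4.305e-13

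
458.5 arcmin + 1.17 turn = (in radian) 7.485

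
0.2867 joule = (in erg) 2.867e+06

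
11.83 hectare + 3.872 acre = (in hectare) 13.4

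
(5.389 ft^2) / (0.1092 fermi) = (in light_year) 0.4846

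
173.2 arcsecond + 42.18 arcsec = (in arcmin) 3.59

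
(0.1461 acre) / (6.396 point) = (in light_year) 2.77e-11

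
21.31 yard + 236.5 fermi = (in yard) 21.31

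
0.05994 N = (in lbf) 0.01348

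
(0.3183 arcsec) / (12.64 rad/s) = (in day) 1.413e-12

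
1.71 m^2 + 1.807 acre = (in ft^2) 7.873e+04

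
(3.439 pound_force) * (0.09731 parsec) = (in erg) 4.593e+23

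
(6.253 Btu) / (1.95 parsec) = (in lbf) 2.465e-14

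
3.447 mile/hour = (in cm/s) 154.1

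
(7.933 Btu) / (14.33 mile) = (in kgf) 0.03701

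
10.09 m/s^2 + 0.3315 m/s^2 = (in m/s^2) 10.42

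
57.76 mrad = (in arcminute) 198.6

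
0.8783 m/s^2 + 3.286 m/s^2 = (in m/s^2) 4.164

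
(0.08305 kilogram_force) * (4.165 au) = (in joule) 5.075e+11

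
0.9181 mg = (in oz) 3.239e-05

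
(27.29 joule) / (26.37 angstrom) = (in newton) 1.035e+10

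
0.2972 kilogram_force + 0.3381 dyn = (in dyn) 2.915e+05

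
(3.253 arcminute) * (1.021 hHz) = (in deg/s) 5.536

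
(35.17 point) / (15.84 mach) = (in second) 2.3e-06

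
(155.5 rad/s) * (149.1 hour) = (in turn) 1.328e+07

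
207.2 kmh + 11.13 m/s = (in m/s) 68.69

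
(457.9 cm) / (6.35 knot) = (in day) 1.622e-05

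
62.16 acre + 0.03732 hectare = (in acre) 62.25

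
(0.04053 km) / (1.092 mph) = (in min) 1.384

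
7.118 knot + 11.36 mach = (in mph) 8661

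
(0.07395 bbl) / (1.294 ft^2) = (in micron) 9.78e+04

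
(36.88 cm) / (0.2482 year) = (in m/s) 4.712e-08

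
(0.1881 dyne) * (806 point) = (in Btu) 5.069e-10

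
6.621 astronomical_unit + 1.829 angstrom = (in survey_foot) 3.25e+12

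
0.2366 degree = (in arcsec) 851.8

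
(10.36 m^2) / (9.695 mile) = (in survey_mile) 4.126e-07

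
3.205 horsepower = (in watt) 2390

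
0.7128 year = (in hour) 6244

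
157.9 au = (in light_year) 0.002497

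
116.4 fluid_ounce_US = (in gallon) 0.9094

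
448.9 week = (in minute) 4.525e+06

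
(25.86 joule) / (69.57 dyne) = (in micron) 3.717e+10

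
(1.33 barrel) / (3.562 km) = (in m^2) 5.936e-05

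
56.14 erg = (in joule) 5.614e-06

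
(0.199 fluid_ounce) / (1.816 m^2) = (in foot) 1.063e-05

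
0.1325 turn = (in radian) 0.8325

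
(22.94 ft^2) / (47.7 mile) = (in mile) 1.725e-08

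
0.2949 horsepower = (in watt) 219.9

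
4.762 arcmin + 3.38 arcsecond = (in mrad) 1.402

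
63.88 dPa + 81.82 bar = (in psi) 1187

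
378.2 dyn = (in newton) 0.003782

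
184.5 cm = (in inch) 72.64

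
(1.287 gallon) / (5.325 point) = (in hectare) 0.0002593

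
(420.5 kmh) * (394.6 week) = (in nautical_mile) 1.505e+07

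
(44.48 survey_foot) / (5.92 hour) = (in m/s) 0.0006361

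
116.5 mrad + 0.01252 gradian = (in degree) 6.686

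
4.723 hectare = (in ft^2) 5.084e+05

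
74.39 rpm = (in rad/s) 7.79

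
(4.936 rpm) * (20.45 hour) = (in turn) 6056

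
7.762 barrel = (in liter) 1234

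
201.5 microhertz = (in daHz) 2.015e-05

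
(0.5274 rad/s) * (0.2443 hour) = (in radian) 463.8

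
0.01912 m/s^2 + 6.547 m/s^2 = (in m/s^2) 6.566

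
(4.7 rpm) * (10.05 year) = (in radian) 1.56e+08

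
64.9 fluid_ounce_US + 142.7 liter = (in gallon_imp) 31.81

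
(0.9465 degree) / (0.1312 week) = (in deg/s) 1.193e-05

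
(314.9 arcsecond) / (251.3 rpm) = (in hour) 1.611e-08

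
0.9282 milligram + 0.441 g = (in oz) 0.01559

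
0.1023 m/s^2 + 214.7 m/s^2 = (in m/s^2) 214.8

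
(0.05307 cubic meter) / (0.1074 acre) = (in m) 0.0001221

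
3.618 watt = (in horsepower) 0.004852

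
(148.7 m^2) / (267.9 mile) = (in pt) 0.9777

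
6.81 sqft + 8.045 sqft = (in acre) 0.000341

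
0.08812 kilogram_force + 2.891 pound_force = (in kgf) 1.399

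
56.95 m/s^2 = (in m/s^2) 56.95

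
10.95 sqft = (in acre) 0.0002514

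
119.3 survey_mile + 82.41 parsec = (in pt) 7.208e+21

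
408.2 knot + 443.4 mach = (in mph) 3.382e+05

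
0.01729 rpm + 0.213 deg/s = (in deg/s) 0.3167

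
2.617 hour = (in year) 0.0002987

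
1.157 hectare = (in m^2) 1.157e+04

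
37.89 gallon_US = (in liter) 143.4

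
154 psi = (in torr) 7964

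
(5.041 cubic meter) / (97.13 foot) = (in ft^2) 1.833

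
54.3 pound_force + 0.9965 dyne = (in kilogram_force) 24.63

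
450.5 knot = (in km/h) 834.3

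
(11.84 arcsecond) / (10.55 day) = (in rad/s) 6.297e-11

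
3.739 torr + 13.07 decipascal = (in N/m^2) 499.8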